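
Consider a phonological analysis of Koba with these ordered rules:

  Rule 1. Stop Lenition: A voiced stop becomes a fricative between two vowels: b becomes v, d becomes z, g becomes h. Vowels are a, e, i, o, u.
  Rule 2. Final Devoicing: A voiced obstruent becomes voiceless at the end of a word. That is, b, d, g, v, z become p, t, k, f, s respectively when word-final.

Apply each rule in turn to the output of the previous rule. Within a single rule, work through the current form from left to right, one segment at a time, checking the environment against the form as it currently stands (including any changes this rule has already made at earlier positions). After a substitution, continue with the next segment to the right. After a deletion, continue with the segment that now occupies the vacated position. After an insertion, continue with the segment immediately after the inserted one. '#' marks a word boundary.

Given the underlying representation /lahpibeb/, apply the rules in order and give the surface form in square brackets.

Rule 1 Stop Lenition: [lahpibeb] → [lahpiveb]
Rule 2 Final Devoicing: [lahpiveb] → [lahpivep]

[lahpivep]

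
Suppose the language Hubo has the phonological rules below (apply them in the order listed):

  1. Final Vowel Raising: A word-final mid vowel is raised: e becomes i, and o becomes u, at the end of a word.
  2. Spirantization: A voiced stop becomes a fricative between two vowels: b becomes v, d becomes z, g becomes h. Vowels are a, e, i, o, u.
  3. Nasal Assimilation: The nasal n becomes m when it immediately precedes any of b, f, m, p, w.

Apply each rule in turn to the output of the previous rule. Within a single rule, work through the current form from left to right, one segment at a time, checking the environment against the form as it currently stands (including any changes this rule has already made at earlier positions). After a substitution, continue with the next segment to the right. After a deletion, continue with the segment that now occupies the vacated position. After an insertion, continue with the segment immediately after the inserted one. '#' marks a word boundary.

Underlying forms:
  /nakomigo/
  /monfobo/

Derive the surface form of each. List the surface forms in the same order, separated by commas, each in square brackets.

[nakomihu], [momfovu]

/nakomigo/:
  1 Final Vowel Raising: [nakomigo] → [nakomigu]
  2 Spirantization: [nakomigu] → [nakomihu]
  3 Nasal Assimilation: no change — [nakomihu]
/monfobo/:
  1 Final Vowel Raising: [monfobo] → [monfobu]
  2 Spirantization: [monfobu] → [monfovu]
  3 Nasal Assimilation: [monfovu] → [momfovu]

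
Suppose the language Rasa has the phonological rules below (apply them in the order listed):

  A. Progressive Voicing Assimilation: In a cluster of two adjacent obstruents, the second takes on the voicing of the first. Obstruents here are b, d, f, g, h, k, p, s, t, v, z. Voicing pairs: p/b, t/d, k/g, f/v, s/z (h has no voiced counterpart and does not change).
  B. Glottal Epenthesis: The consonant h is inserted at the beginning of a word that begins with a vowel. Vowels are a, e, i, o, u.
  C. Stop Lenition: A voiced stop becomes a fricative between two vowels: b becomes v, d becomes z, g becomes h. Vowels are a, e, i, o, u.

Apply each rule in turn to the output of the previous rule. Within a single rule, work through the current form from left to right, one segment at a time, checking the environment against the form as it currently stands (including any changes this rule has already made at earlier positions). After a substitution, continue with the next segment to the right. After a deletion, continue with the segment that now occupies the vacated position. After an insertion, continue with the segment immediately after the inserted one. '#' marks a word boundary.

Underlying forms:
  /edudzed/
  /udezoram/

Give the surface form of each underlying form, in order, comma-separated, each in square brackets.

/edudzed/:
  A Progressive Voicing Assimilation: no change — [edudzed]
  B Glottal Epenthesis: [edudzed] → [hedudzed]
  C Stop Lenition: [hedudzed] → [hezudzed]
/udezoram/:
  A Progressive Voicing Assimilation: no change — [udezoram]
  B Glottal Epenthesis: [udezoram] → [hudezoram]
  C Stop Lenition: [hudezoram] → [huzezoram]

[hezudzed], [huzezoram]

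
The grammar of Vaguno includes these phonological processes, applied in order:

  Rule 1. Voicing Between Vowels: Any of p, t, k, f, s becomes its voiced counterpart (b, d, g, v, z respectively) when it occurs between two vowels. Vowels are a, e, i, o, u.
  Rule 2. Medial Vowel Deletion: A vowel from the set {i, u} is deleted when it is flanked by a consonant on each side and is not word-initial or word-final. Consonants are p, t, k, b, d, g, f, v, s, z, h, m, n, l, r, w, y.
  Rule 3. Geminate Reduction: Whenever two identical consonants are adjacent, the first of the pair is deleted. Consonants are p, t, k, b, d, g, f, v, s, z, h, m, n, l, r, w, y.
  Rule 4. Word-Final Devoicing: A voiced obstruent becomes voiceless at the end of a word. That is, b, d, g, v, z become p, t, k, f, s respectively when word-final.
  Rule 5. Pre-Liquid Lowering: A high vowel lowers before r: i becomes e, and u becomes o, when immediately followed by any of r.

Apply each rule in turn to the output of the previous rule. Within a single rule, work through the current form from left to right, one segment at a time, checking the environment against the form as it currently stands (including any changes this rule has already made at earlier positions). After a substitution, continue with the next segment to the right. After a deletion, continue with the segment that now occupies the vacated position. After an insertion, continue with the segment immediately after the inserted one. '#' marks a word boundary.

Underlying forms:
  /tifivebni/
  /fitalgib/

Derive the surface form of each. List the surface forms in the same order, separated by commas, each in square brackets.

[tvebni], [fdalgp]

/tifivebni/:
  Rule 1 Voicing Between Vowels: [tifivebni] → [tivivebni]
  Rule 2 Medial Vowel Deletion: [tivivebni] → [tvvebni]
  Rule 3 Geminate Reduction: [tvvebni] → [tvebni]
  Rule 4 Word-Final Devoicing: no change — [tvebni]
  Rule 5 Pre-Liquid Lowering: no change — [tvebni]
/fitalgib/:
  Rule 1 Voicing Between Vowels: [fitalgib] → [fidalgib]
  Rule 2 Medial Vowel Deletion: [fidalgib] → [fdalgb]
  Rule 3 Geminate Reduction: no change — [fdalgb]
  Rule 4 Word-Final Devoicing: [fdalgb] → [fdalgp]
  Rule 5 Pre-Liquid Lowering: no change — [fdalgp]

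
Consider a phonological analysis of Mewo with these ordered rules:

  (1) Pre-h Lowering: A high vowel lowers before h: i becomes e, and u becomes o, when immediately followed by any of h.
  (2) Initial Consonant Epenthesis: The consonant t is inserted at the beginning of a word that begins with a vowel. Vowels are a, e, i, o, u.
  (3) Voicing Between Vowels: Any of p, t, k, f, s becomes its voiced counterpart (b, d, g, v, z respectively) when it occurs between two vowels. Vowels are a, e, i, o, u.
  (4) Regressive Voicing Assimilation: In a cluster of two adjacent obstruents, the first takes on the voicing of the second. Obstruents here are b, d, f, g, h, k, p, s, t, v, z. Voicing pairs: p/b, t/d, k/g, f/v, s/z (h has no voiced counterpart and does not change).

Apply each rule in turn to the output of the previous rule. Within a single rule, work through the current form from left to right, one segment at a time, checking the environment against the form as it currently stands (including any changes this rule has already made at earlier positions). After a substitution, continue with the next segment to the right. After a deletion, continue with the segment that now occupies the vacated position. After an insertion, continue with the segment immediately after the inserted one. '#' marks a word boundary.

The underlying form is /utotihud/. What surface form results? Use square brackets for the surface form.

[tudodehud]

(1) Pre-h Lowering: [utotihud] → [utotehud]
(2) Initial Consonant Epenthesis: [utotehud] → [tutotehud]
(3) Voicing Between Vowels: [tutotehud] → [tudodehud]
(4) Regressive Voicing Assimilation: no change — [tudodehud]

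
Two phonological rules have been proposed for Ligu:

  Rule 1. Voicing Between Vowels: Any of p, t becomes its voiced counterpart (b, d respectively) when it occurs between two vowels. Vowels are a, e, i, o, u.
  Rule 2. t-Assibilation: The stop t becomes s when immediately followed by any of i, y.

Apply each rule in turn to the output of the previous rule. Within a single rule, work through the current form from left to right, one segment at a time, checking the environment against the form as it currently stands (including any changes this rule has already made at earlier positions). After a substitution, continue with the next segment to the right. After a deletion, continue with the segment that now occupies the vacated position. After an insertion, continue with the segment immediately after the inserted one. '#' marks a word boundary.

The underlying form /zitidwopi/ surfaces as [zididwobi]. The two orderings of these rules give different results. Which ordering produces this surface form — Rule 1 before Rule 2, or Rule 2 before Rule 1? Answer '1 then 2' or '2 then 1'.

1 then 2

Order 1 then 2:
  1 Voicing Between Vowels: [zitidwopi] → [zididwobi]
  2 t-Assibilation: no change — [zididwobi]
  result: [zididwobi]
Order 2 then 1:
  2 t-Assibilation: [zitidwopi] → [zisidwopi]
  1 Voicing Between Vowels: [zisidwopi] → [zisidwobi]
  result: [zisidwobi]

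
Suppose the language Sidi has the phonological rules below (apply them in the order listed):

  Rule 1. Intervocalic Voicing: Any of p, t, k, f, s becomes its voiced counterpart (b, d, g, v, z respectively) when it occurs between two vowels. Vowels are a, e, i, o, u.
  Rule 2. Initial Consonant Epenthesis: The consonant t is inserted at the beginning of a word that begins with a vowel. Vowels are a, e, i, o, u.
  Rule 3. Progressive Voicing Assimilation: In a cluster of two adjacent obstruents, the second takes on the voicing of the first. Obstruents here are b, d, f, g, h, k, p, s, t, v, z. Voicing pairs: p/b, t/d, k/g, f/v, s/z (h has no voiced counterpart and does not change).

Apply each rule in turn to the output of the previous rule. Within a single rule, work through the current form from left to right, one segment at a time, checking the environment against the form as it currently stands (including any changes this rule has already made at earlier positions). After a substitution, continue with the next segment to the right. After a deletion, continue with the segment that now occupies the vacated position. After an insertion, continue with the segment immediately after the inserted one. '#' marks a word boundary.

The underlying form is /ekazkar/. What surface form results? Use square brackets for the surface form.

Rule 1 Intervocalic Voicing: [ekazkar] → [egazkar]
Rule 2 Initial Consonant Epenthesis: [egazkar] → [tegazkar]
Rule 3 Progressive Voicing Assimilation: [tegazkar] → [tegazgar]

[tegazgar]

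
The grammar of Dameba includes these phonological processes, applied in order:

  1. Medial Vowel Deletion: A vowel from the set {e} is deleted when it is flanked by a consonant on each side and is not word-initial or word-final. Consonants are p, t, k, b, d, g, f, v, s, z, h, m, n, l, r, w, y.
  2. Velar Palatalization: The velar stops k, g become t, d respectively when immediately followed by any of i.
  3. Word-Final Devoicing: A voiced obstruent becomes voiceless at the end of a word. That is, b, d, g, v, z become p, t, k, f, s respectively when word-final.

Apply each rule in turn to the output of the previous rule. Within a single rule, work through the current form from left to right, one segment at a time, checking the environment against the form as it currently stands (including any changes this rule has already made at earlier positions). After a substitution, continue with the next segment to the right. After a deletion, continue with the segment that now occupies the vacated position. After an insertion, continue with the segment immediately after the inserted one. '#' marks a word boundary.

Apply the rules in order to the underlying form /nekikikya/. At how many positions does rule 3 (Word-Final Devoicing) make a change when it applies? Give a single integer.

0

1 Medial Vowel Deletion: [nekikikya] → [nkikikya]
2 Velar Palatalization: [nkikikya] → [ntitikya]
3 Word-Final Devoicing: no change — [ntitikya]
Rule 3 changed 0 position(s).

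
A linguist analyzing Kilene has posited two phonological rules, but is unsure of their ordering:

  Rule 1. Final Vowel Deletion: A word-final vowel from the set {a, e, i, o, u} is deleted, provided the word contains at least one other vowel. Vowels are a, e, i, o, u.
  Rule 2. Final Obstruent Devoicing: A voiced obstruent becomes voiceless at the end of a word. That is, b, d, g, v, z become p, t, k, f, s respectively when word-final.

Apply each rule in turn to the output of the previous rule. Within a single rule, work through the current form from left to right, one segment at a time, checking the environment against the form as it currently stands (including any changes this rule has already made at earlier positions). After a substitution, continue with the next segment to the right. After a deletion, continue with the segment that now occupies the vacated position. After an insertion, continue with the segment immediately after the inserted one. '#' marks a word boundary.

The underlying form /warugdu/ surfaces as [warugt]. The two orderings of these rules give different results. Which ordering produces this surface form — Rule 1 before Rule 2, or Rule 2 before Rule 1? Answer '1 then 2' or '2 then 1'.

1 then 2

Order 1 then 2:
  1 Final Vowel Deletion: [warugdu] → [warugd]
  2 Final Obstruent Devoicing: [warugd] → [warugt]
  result: [warugt]
Order 2 then 1:
  2 Final Obstruent Devoicing: no change — [warugdu]
  1 Final Vowel Deletion: [warugdu] → [warugd]
  result: [warugd]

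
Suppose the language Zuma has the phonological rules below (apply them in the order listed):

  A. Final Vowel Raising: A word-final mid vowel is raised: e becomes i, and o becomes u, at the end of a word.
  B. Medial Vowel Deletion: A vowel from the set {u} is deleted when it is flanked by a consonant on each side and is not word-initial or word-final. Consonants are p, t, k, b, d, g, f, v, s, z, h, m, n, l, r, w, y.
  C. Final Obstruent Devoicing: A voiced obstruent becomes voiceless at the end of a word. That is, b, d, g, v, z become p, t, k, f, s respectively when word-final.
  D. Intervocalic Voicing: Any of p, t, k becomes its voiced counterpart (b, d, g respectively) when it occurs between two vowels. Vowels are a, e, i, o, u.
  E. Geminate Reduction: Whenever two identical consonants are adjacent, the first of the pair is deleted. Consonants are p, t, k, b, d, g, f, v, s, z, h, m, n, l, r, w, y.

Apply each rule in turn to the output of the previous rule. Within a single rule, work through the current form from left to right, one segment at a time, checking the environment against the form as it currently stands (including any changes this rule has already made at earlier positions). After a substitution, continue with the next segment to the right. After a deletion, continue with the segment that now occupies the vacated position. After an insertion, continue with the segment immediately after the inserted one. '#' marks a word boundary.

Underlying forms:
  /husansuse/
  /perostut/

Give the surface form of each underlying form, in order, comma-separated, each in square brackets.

[hsansi], [perost]

/husansuse/:
  A Final Vowel Raising: [husansuse] → [husansusi]
  B Medial Vowel Deletion: [husansusi] → [hsanssi]
  C Final Obstruent Devoicing: no change — [hsanssi]
  D Intervocalic Voicing: no change — [hsanssi]
  E Geminate Reduction: [hsanssi] → [hsansi]
/perostut/:
  A Final Vowel Raising: no change — [perostut]
  B Medial Vowel Deletion: [perostut] → [perostt]
  C Final Obstruent Devoicing: no change — [perostt]
  D Intervocalic Voicing: no change — [perostt]
  E Geminate Reduction: [perostt] → [perost]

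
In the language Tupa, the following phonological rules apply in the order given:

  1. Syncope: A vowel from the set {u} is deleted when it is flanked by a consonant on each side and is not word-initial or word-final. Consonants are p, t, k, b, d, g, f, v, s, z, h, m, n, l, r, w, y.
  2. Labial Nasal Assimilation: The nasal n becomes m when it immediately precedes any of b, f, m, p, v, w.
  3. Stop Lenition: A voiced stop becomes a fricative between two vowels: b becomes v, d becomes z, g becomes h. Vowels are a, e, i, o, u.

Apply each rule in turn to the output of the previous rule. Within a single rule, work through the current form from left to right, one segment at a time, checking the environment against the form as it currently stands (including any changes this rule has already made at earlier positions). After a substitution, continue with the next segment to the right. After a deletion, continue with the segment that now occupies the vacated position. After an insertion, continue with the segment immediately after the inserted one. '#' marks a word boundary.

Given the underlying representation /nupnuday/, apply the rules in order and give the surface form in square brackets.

1 Syncope: [nupnuday] → [npnday]
2 Labial Nasal Assimilation: [npnday] → [mpnday]
3 Stop Lenition: no change — [mpnday]

[mpnday]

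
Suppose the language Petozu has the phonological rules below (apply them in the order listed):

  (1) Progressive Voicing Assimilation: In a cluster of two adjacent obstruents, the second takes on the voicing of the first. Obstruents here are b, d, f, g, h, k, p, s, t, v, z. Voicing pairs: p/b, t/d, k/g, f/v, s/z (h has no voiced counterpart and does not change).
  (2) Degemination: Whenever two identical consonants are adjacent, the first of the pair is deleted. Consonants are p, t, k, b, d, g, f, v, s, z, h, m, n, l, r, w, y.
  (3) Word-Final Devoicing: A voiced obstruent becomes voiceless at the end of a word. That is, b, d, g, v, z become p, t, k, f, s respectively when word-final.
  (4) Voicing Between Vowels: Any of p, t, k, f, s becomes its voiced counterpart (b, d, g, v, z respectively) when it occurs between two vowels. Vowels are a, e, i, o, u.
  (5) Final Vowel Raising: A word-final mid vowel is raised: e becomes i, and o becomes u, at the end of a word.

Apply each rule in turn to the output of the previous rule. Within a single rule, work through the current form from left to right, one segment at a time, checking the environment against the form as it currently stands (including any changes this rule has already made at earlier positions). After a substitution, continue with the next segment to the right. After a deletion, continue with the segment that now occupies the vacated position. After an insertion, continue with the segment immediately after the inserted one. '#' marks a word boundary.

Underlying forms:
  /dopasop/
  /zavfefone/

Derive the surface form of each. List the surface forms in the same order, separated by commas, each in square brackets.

[dobazop], [zavevoni]

/dopasop/:
  (1) Progressive Voicing Assimilation: no change — [dopasop]
  (2) Degemination: no change — [dopasop]
  (3) Word-Final Devoicing: no change — [dopasop]
  (4) Voicing Between Vowels: [dopasop] → [dobazop]
  (5) Final Vowel Raising: no change — [dobazop]
/zavfefone/:
  (1) Progressive Voicing Assimilation: [zavfefone] → [zavvefone]
  (2) Degemination: [zavvefone] → [zavefone]
  (3) Word-Final Devoicing: no change — [zavefone]
  (4) Voicing Between Vowels: [zavefone] → [zavevone]
  (5) Final Vowel Raising: [zavevone] → [zavevoni]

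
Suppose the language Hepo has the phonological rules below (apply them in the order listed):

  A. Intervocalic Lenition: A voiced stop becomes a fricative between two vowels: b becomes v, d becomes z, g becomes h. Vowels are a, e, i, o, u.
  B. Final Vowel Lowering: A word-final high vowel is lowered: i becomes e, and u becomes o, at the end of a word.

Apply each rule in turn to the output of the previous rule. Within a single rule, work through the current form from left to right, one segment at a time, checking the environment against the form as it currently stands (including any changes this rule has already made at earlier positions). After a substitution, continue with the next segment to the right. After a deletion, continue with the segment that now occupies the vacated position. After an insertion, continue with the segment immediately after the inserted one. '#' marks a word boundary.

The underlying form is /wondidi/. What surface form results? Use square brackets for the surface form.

[wondize]

A Intervocalic Lenition: [wondidi] → [wondizi]
B Final Vowel Lowering: [wondizi] → [wondize]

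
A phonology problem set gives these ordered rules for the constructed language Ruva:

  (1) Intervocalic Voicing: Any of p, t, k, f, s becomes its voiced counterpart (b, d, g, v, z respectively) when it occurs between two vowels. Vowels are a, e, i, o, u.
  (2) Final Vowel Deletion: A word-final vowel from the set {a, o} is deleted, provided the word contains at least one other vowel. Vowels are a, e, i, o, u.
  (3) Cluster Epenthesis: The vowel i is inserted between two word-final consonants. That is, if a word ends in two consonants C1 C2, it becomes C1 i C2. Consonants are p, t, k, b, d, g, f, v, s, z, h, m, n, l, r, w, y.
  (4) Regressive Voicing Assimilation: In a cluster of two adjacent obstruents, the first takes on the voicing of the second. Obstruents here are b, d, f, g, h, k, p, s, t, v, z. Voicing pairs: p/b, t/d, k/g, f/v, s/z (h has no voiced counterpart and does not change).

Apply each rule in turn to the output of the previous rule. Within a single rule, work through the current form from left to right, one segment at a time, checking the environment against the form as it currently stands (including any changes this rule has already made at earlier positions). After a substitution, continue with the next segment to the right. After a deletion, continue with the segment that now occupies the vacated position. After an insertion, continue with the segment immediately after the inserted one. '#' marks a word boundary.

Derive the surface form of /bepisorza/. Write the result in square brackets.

(1) Intervocalic Voicing: [bepisorza] → [bebizorza]
(2) Final Vowel Deletion: [bebizorza] → [bebizorz]
(3) Cluster Epenthesis: [bebizorz] → [bebizoriz]
(4) Regressive Voicing Assimilation: no change — [bebizoriz]

[bebizoriz]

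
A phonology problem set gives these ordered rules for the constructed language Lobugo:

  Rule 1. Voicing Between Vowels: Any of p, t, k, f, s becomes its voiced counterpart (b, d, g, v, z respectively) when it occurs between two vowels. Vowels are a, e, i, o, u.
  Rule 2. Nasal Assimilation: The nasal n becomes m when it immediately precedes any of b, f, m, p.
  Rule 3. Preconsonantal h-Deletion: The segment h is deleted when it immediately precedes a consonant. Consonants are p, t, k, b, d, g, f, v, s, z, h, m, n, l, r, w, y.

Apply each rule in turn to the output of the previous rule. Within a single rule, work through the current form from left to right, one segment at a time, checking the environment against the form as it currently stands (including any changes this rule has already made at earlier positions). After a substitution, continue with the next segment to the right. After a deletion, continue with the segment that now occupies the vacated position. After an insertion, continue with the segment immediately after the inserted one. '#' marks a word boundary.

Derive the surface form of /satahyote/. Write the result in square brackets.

Rule 1 Voicing Between Vowels: [satahyote] → [sadahyode]
Rule 2 Nasal Assimilation: no change — [sadahyode]
Rule 3 Preconsonantal h-Deletion: [sadahyode] → [sadayode]

[sadayode]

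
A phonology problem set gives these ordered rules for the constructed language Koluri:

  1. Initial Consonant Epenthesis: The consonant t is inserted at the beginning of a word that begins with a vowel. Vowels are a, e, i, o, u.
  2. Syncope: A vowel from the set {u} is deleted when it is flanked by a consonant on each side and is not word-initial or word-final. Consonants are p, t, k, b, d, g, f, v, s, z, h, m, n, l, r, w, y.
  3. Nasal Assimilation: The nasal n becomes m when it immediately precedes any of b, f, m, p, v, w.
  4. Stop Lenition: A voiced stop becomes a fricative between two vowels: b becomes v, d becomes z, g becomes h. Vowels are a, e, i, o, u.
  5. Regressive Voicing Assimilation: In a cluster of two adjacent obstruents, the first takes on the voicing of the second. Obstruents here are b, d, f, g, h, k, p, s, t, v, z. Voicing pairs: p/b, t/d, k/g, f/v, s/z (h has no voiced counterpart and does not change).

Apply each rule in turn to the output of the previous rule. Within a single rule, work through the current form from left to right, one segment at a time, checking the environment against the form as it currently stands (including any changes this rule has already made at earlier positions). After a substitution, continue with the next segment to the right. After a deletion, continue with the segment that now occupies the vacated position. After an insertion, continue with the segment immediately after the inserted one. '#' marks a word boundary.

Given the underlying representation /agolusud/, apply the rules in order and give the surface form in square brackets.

[taholzd]

1 Initial Consonant Epenthesis: [agolusud] → [tagolusud]
2 Syncope: [tagolusud] → [tagolsd]
3 Nasal Assimilation: no change — [tagolsd]
4 Stop Lenition: [tagolsd] → [taholsd]
5 Regressive Voicing Assimilation: [taholsd] → [taholzd]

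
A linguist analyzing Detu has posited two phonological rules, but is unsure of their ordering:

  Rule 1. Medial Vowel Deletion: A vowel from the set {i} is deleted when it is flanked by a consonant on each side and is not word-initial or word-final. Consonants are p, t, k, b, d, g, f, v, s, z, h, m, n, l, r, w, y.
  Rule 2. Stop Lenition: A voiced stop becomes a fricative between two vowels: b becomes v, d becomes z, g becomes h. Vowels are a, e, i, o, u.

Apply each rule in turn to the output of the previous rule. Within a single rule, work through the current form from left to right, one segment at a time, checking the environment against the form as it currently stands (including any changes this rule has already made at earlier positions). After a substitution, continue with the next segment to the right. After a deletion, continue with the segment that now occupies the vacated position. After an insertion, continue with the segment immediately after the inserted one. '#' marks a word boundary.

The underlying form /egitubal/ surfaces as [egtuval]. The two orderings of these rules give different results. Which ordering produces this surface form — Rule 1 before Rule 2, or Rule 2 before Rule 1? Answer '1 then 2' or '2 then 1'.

1 then 2

Order 1 then 2:
  1 Medial Vowel Deletion: [egitubal] → [egtubal]
  2 Stop Lenition: [egtubal] → [egtuval]
  result: [egtuval]
Order 2 then 1:
  2 Stop Lenition: [egitubal] → [ehituval]
  1 Medial Vowel Deletion: [ehituval] → [ehtuval]
  result: [ehtuval]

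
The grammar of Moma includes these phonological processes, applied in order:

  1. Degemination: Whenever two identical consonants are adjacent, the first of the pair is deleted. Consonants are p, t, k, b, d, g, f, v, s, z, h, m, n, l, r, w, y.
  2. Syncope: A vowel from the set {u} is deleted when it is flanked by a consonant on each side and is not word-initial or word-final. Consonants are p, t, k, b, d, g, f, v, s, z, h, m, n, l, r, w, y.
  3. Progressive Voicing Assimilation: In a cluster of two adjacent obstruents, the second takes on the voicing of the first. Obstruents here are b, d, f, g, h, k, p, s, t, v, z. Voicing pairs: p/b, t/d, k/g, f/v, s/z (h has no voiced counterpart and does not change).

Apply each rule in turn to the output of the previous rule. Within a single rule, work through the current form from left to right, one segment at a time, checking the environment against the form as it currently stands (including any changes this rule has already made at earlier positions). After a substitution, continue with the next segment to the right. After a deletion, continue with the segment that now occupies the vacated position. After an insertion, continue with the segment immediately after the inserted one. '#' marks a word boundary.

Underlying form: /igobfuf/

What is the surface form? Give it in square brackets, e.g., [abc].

[igobvv]

1 Degemination: no change — [igobfuf]
2 Syncope: [igobfuf] → [igobff]
3 Progressive Voicing Assimilation: [igobff] → [igobvv]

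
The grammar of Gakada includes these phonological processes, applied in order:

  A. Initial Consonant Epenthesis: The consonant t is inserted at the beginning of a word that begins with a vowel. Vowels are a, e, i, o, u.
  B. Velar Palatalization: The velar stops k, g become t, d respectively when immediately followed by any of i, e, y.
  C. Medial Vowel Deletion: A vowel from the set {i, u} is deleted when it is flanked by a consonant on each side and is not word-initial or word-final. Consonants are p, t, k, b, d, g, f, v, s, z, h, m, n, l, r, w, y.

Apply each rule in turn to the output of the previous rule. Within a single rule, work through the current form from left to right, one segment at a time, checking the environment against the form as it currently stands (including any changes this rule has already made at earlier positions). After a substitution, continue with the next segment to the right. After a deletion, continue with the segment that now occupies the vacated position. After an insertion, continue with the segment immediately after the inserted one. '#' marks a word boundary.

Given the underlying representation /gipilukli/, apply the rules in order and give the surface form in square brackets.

[dplkli]

A Initial Consonant Epenthesis: no change — [gipilukli]
B Velar Palatalization: [gipilukli] → [dipilukli]
C Medial Vowel Deletion: [dipilukli] → [dplkli]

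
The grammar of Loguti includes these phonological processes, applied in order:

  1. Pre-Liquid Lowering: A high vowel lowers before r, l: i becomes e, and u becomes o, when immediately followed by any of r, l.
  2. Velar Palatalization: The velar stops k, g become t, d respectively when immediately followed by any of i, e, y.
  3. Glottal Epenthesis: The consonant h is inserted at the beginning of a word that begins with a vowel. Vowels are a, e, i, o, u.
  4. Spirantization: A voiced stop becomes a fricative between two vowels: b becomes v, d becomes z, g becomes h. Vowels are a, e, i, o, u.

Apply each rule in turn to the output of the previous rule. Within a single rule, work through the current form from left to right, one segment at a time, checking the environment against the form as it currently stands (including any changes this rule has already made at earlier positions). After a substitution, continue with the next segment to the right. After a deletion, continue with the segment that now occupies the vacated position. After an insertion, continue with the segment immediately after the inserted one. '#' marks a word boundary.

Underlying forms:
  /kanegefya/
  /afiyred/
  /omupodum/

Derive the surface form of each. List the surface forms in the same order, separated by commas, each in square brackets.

/kanegefya/:
  1 Pre-Liquid Lowering: no change — [kanegefya]
  2 Velar Palatalization: [kanegefya] → [kanedefya]
  3 Glottal Epenthesis: no change — [kanedefya]
  4 Spirantization: [kanedefya] → [kanezefya]
/afiyred/:
  1 Pre-Liquid Lowering: no change — [afiyred]
  2 Velar Palatalization: no change — [afiyred]
  3 Glottal Epenthesis: [afiyred] → [hafiyred]
  4 Spirantization: no change — [hafiyred]
/omupodum/:
  1 Pre-Liquid Lowering: no change — [omupodum]
  2 Velar Palatalization: no change — [omupodum]
  3 Glottal Epenthesis: [omupodum] → [homupodum]
  4 Spirantization: [homupodum] → [homupozum]

[kanezefya], [hafiyred], [homupozum]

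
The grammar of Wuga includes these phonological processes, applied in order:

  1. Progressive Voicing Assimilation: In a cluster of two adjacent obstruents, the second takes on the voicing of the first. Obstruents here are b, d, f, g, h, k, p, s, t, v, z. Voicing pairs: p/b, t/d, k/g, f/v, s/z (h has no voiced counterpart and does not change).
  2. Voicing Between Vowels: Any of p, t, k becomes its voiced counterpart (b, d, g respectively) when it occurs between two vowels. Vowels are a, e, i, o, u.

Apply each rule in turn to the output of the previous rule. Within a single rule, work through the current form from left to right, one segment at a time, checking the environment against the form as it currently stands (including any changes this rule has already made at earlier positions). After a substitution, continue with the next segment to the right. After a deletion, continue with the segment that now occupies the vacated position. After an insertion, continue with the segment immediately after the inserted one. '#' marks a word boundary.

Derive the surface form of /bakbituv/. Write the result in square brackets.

1 Progressive Voicing Assimilation: [bakbituv] → [bakpituv]
2 Voicing Between Vowels: [bakpituv] → [bakpiduv]

[bakpiduv]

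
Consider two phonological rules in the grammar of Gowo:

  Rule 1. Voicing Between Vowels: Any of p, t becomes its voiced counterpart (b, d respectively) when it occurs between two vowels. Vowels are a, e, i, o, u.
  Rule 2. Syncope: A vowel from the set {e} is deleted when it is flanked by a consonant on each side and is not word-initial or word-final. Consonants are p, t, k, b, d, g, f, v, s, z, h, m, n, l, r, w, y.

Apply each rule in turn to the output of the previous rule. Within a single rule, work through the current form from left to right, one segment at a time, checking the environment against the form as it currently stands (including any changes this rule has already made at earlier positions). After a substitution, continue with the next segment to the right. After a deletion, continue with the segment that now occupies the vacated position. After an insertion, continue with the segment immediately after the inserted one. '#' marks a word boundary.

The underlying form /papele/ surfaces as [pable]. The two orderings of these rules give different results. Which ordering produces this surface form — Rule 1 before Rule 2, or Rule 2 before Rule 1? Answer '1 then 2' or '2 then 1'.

1 then 2

Order 1 then 2:
  1 Voicing Between Vowels: [papele] → [pabele]
  2 Syncope: [pabele] → [pable]
  result: [pable]
Order 2 then 1:
  2 Syncope: [papele] → [paple]
  1 Voicing Between Vowels: no change — [paple]
  result: [paple]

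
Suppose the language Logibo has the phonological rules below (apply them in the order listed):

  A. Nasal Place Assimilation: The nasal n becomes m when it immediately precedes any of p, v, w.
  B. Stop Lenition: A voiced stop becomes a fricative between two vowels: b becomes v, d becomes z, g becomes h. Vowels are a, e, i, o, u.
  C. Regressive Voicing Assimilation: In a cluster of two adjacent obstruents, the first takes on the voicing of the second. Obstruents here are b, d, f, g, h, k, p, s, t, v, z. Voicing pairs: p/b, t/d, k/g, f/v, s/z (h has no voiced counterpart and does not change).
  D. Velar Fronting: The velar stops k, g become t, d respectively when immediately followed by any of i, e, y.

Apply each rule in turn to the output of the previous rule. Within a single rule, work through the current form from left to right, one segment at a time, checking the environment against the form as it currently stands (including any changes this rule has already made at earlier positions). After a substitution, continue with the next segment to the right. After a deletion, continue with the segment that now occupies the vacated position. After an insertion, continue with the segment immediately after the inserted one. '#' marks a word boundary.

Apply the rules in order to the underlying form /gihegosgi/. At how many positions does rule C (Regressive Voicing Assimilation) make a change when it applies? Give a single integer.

1

A Nasal Place Assimilation: no change — [gihegosgi]
B Stop Lenition: [gihegosgi] → [gihehosgi]
C Regressive Voicing Assimilation: [gihehosgi] → [gihehozgi]
D Velar Fronting: [gihehozgi] → [dihehozdi]
Rule C changed 1 position(s).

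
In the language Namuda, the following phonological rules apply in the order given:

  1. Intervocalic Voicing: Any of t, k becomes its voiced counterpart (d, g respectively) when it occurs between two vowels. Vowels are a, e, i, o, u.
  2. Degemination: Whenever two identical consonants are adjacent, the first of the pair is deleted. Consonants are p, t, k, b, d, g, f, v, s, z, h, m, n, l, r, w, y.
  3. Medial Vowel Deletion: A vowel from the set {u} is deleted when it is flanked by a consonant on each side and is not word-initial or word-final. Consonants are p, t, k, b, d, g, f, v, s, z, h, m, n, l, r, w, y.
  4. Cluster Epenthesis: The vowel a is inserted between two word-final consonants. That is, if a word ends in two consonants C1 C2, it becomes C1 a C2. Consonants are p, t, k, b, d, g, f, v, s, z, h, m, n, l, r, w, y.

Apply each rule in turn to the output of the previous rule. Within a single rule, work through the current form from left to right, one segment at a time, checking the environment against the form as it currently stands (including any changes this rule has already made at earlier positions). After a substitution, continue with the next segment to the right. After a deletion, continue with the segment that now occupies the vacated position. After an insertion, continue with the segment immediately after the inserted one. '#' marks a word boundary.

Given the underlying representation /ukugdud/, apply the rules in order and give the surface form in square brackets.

[uggdad]

1 Intervocalic Voicing: [ukugdud] → [ugugdud]
2 Degemination: no change — [ugugdud]
3 Medial Vowel Deletion: [ugugdud] → [uggdd]
4 Cluster Epenthesis: [uggdd] → [uggdad]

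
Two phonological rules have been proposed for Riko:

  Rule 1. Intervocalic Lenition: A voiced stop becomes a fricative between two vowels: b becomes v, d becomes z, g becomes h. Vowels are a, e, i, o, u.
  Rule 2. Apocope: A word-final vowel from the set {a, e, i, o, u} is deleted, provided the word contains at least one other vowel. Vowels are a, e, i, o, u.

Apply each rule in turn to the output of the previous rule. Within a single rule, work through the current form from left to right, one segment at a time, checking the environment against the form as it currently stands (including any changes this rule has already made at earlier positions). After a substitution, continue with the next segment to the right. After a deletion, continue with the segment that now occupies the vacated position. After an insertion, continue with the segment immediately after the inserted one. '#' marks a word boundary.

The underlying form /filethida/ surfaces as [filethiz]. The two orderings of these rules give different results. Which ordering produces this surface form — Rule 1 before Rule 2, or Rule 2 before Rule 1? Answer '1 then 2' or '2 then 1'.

Order 1 then 2:
  1 Intervocalic Lenition: [filethida] → [filethiza]
  2 Apocope: [filethiza] → [filethiz]
  result: [filethiz]
Order 2 then 1:
  2 Apocope: [filethida] → [filethid]
  1 Intervocalic Lenition: no change — [filethid]
  result: [filethid]

1 then 2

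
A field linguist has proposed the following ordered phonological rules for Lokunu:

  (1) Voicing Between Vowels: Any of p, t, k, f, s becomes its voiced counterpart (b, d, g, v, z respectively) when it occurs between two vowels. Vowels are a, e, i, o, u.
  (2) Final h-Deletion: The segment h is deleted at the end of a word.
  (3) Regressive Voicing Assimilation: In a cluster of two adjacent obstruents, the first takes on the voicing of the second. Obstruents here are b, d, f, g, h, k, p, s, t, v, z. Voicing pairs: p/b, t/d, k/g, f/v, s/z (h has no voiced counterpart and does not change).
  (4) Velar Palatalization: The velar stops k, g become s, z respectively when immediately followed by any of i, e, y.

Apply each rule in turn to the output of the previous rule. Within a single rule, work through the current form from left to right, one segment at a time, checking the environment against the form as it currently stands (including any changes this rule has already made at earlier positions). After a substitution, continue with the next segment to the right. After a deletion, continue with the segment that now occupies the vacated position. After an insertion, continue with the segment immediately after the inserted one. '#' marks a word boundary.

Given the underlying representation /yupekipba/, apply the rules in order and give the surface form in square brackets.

(1) Voicing Between Vowels: [yupekipba] → [yubegipba]
(2) Final h-Deletion: no change — [yubegipba]
(3) Regressive Voicing Assimilation: [yubegipba] → [yubegibba]
(4) Velar Palatalization: [yubegibba] → [yubezibba]

[yubezibba]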